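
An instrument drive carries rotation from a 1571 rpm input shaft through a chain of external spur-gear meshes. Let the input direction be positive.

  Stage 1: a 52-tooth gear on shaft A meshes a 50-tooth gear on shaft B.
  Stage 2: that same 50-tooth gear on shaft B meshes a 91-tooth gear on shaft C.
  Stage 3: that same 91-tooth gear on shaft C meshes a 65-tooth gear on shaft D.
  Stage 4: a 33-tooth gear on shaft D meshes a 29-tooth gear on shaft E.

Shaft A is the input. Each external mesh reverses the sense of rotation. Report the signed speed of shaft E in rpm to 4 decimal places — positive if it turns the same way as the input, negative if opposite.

+1430.1517 rpm (same as input, |ω| = 1430.1517 rpm)

Stage 1 [52T→50T]: ω = 1571.0000×52/50 = 1633.8400 rpm, dir flips to −; running = −1633.8400
Stage 2 [50T→91T]: ω = 1633.8400×50/91 = 897.7143 rpm, dir flips to +; running = +897.7143
Stage 3 [91T→65T]: ω = 897.7143×91/65 = 1256.8000 rpm, dir flips to −; running = −1256.8000
Stage 4 [33T→29T]: ω = 1256.8000×33/29 = 1430.1517 rpm, dir flips to +; running = +1430.1517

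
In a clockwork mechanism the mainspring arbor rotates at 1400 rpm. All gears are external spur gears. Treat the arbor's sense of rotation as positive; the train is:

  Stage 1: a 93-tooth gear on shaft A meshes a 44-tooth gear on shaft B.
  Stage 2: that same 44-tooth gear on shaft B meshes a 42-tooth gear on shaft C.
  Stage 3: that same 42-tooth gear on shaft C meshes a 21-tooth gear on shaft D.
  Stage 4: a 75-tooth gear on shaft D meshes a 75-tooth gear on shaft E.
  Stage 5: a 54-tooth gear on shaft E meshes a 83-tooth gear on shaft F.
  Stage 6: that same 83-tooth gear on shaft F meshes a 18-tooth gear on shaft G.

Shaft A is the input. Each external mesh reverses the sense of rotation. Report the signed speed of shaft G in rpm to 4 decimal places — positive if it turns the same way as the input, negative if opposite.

+18600.0000 rpm (same as input, |ω| = 18600.0000 rpm)

Stage 1 [93T→44T]: ω = 1400.0000×93/44 = 2959.0909 rpm, dir flips to −; running = −2959.0909
Stage 2 [44T→42T]: ω = 2959.0909×44/42 = 3100.0000 rpm, dir flips to +; running = +3100.0000
Stage 3 [42T→21T]: ω = 3100.0000×42/21 = 6200.0000 rpm, dir flips to −; running = −6200.0000
Stage 4 [75T→75T]: ω = 6200.0000×75/75 = 6200.0000 rpm, dir flips to +; running = +6200.0000
Stage 5 [54T→83T]: ω = 6200.0000×54/83 = 4033.7349 rpm, dir flips to −; running = −4033.7349
Stage 6 [83T→18T]: ω = 4033.7349×83/18 = 18600.0000 rpm, dir flips to +; running = +18600.0000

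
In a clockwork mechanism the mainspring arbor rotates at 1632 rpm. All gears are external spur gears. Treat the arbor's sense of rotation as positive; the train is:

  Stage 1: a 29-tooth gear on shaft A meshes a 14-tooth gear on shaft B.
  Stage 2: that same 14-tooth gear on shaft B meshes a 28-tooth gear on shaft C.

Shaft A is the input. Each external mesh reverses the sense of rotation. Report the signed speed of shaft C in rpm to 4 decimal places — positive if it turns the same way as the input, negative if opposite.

+1690.2857 rpm (same as input, |ω| = 1690.2857 rpm)

Stage 1 [29T→14T]: ω = 1632.0000×29/14 = 3380.5714 rpm, dir flips to −; running = −3380.5714
Stage 2 [14T→28T]: ω = 3380.5714×14/28 = 1690.2857 rpm, dir flips to +; running = +1690.2857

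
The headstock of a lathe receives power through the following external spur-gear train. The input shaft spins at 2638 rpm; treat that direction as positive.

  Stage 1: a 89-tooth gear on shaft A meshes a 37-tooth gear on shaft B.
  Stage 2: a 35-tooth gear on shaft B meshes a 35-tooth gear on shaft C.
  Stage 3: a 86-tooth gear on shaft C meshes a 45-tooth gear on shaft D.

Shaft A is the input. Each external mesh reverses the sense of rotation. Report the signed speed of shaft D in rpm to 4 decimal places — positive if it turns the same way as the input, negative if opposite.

Stage 1 [89T→37T]: ω = 2638.0000×89/37 = 6345.4595 rpm, dir flips to −; running = −6345.4595
Stage 2 [35T→35T]: ω = 6345.4595×35/35 = 6345.4595 rpm, dir flips to +; running = +6345.4595
Stage 3 [86T→45T]: ω = 6345.4595×86/45 = 12126.8781 rpm, dir flips to −; running = −12126.8781

-12126.8781 rpm (opposite to input, |ω| = 12126.8781 rpm)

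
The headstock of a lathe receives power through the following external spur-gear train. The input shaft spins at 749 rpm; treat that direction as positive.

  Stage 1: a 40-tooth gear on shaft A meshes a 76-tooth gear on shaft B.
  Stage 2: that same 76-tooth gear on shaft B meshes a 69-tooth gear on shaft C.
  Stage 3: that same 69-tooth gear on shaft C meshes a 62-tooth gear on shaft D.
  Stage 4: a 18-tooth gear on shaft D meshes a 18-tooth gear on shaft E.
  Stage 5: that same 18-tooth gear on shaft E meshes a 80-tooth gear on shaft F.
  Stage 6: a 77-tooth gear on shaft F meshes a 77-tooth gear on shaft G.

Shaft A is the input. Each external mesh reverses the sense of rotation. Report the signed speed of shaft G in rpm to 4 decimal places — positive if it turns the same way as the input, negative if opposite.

+108.7258 rpm (same as input, |ω| = 108.7258 rpm)

Stage 1 [40T→76T]: ω = 749.0000×40/76 = 394.2105 rpm, dir flips to −; running = −394.2105
Stage 2 [76T→69T]: ω = 394.2105×76/69 = 434.2029 rpm, dir flips to +; running = +434.2029
Stage 3 [69T→62T]: ω = 434.2029×69/62 = 483.2258 rpm, dir flips to −; running = −483.2258
Stage 4 [18T→18T]: ω = 483.2258×18/18 = 483.2258 rpm, dir flips to +; running = +483.2258
Stage 5 [18T→80T]: ω = 483.2258×18/80 = 108.7258 rpm, dir flips to −; running = −108.7258
Stage 6 [77T→77T]: ω = 108.7258×77/77 = 108.7258 rpm, dir flips to +; running = +108.7258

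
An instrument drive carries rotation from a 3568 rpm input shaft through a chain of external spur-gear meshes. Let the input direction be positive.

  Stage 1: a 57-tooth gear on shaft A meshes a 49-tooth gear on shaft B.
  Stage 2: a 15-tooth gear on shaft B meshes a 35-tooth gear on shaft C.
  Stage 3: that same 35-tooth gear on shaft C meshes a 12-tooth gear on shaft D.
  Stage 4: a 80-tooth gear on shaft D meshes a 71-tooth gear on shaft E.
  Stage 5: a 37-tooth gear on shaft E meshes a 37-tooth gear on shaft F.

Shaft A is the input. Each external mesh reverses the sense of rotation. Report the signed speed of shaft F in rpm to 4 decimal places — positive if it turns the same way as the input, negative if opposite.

-5845.8178 rpm (opposite to input, |ω| = 5845.8178 rpm)

Stage 1 [57T→49T]: ω = 3568.0000×57/49 = 4150.5306 rpm, dir flips to −; running = −4150.5306
Stage 2 [15T→35T]: ω = 4150.5306×15/35 = 1778.7988 rpm, dir flips to +; running = +1778.7988
Stage 3 [35T→12T]: ω = 1778.7988×35/12 = 5188.1633 rpm, dir flips to −; running = −5188.1633
Stage 4 [80T→71T]: ω = 5188.1633×80/71 = 5845.8178 rpm, dir flips to +; running = +5845.8178
Stage 5 [37T→37T]: ω = 5845.8178×37/37 = 5845.8178 rpm, dir flips to −; running = −5845.8178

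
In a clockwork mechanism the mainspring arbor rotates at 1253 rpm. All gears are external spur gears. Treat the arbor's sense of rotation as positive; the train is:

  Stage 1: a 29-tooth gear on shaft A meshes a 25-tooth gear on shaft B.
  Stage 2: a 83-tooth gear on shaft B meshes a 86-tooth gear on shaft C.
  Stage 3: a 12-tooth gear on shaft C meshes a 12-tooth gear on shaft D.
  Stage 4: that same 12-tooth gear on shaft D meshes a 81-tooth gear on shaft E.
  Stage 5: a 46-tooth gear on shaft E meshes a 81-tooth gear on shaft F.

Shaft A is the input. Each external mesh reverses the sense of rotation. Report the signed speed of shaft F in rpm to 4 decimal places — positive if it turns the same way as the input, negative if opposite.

-118.0206 rpm (opposite to input, |ω| = 118.0206 rpm)

Stage 1 [29T→25T]: ω = 1253.0000×29/25 = 1453.4800 rpm, dir flips to −; running = −1453.4800
Stage 2 [83T→86T]: ω = 1453.4800×83/86 = 1402.7772 rpm, dir flips to +; running = +1402.7772
Stage 3 [12T→12T]: ω = 1402.7772×12/12 = 1402.7772 rpm, dir flips to −; running = −1402.7772
Stage 4 [12T→81T]: ω = 1402.7772×12/81 = 207.8188 rpm, dir flips to +; running = +207.8188
Stage 5 [46T→81T]: ω = 207.8188×46/81 = 118.0206 rpm, dir flips to −; running = −118.0206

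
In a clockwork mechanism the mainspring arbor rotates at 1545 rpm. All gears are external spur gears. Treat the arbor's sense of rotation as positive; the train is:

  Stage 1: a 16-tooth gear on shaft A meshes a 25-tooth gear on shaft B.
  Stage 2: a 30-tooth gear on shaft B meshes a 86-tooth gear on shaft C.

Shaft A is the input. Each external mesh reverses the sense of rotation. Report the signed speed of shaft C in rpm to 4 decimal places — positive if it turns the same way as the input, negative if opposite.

Stage 1 [16T→25T]: ω = 1545.0000×16/25 = 988.8000 rpm, dir flips to −; running = −988.8000
Stage 2 [30T→86T]: ω = 988.8000×30/86 = 344.9302 rpm, dir flips to +; running = +344.9302

+344.9302 rpm (same as input, |ω| = 344.9302 rpm)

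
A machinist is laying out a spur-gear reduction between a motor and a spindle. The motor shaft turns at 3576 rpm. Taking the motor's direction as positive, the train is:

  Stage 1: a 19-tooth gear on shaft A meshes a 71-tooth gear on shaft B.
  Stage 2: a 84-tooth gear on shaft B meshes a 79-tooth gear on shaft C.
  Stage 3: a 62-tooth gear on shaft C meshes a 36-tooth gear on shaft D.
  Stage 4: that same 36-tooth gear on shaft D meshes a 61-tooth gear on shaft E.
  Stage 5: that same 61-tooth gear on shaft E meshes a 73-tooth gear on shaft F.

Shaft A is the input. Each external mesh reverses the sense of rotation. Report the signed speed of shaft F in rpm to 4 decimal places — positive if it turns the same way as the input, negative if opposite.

-864.1991 rpm (opposite to input, |ω| = 864.1991 rpm)

Stage 1 [19T→71T]: ω = 3576.0000×19/71 = 956.9577 rpm, dir flips to −; running = −956.9577
Stage 2 [84T→79T]: ω = 956.9577×84/79 = 1017.5247 rpm, dir flips to +; running = +1017.5247
Stage 3 [62T→36T]: ω = 1017.5247×62/36 = 1752.4036 rpm, dir flips to −; running = −1752.4036
Stage 4 [36T→61T]: ω = 1752.4036×36/61 = 1034.2054 rpm, dir flips to +; running = +1034.2054
Stage 5 [61T→73T]: ω = 1034.2054×61/73 = 864.1991 rpm, dir flips to −; running = −864.1991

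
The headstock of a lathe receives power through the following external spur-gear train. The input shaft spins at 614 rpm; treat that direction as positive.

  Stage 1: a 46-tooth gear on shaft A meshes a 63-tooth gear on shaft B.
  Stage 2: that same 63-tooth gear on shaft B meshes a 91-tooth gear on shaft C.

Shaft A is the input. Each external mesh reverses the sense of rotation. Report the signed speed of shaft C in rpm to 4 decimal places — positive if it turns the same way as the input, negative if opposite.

Stage 1 [46T→63T]: ω = 614.0000×46/63 = 448.3175 rpm, dir flips to −; running = −448.3175
Stage 2 [63T→91T]: ω = 448.3175×63/91 = 310.3736 rpm, dir flips to +; running = +310.3736

+310.3736 rpm (same as input, |ω| = 310.3736 rpm)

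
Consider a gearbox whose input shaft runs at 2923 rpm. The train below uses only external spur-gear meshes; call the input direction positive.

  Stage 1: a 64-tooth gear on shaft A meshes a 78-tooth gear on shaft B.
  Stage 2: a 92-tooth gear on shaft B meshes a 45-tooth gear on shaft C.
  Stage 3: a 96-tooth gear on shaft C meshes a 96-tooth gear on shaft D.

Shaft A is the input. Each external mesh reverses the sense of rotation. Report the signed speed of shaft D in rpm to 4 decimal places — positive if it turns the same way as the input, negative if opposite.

-4903.3117 rpm (opposite to input, |ω| = 4903.3117 rpm)

Stage 1 [64T→78T]: ω = 2923.0000×64/78 = 2398.3590 rpm, dir flips to −; running = −2398.3590
Stage 2 [92T→45T]: ω = 2398.3590×92/45 = 4903.3117 rpm, dir flips to +; running = +4903.3117
Stage 3 [96T→96T]: ω = 4903.3117×96/96 = 4903.3117 rpm, dir flips to −; running = −4903.3117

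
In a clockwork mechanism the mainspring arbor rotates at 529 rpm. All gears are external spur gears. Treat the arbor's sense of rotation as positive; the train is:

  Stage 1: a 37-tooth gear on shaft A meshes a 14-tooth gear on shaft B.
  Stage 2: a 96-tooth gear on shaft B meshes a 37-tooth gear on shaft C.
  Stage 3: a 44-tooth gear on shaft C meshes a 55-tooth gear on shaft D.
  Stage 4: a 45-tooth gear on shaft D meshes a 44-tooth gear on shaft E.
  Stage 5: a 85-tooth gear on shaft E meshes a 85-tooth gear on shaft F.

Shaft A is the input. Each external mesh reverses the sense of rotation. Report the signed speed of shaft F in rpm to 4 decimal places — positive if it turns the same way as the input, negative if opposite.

Stage 1 [37T→14T]: ω = 529.0000×37/14 = 1398.0714 rpm, dir flips to −; running = −1398.0714
Stage 2 [96T→37T]: ω = 1398.0714×96/37 = 3627.4286 rpm, dir flips to +; running = +3627.4286
Stage 3 [44T→55T]: ω = 3627.4286×44/55 = 2901.9429 rpm, dir flips to −; running = −2901.9429
Stage 4 [45T→44T]: ω = 2901.9429×45/44 = 2967.8961 rpm, dir flips to +; running = +2967.8961
Stage 5 [85T→85T]: ω = 2967.8961×85/85 = 2967.8961 rpm, dir flips to −; running = −2967.8961

-2967.8961 rpm (opposite to input, |ω| = 2967.8961 rpm)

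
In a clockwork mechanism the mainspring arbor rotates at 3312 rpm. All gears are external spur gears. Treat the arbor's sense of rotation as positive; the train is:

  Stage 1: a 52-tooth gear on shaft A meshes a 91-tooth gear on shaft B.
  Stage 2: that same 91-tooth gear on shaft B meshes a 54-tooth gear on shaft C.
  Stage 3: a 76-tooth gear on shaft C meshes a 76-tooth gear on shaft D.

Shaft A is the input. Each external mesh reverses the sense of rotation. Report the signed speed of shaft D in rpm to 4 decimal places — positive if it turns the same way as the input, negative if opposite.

Stage 1 [52T→91T]: ω = 3312.0000×52/91 = 1892.5714 rpm, dir flips to −; running = −1892.5714
Stage 2 [91T→54T]: ω = 1892.5714×91/54 = 3189.3333 rpm, dir flips to +; running = +3189.3333
Stage 3 [76T→76T]: ω = 3189.3333×76/76 = 3189.3333 rpm, dir flips to −; running = −3189.3333

-3189.3333 rpm (opposite to input, |ω| = 3189.3333 rpm)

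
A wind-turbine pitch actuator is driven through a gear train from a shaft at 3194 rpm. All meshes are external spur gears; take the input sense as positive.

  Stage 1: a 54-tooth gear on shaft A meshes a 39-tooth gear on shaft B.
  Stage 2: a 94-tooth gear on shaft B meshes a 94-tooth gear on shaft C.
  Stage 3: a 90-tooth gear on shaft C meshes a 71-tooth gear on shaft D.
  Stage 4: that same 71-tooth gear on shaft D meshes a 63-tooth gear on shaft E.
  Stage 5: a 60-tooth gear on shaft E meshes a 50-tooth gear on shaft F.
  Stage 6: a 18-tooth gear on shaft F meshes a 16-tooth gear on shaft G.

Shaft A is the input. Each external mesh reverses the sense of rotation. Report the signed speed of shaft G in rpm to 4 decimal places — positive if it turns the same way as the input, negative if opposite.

Stage 1 [54T→39T]: ω = 3194.0000×54/39 = 4422.4615 rpm, dir flips to −; running = −4422.4615
Stage 2 [94T→94T]: ω = 4422.4615×94/94 = 4422.4615 rpm, dir flips to +; running = +4422.4615
Stage 3 [90T→71T]: ω = 4422.4615×90/71 = 5605.9372 rpm, dir flips to −; running = −5605.9372
Stage 4 [71T→63T]: ω = 5605.9372×71/63 = 6317.8022 rpm, dir flips to +; running = +6317.8022
Stage 5 [60T→50T]: ω = 6317.8022×60/50 = 7581.3626 rpm, dir flips to −; running = −7581.3626
Stage 6 [18T→16T]: ω = 7581.3626×18/16 = 8529.0330 rpm, dir flips to +; running = +8529.0330

+8529.0330 rpm (same as input, |ω| = 8529.0330 rpm)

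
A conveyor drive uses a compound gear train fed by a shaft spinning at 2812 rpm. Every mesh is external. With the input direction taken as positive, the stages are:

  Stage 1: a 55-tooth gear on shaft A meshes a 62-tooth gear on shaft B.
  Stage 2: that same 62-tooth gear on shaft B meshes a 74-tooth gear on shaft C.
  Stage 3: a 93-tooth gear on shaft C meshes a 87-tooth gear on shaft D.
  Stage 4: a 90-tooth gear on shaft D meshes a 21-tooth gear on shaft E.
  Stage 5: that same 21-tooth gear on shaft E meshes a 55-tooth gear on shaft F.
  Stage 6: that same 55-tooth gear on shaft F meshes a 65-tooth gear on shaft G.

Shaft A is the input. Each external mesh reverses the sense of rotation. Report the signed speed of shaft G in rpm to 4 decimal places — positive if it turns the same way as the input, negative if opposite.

Stage 1 [55T→62T]: ω = 2812.0000×55/62 = 2494.5161 rpm, dir flips to −; running = −2494.5161
Stage 2 [62T→74T]: ω = 2494.5161×62/74 = 2090.0000 rpm, dir flips to +; running = +2090.0000
Stage 3 [93T→87T]: ω = 2090.0000×93/87 = 2234.1379 rpm, dir flips to −; running = −2234.1379
Stage 4 [90T→21T]: ω = 2234.1379×90/21 = 9574.8768 rpm, dir flips to +; running = +9574.8768
Stage 5 [21T→55T]: ω = 9574.8768×21/55 = 3655.8621 rpm, dir flips to −; running = −3655.8621
Stage 6 [55T→65T]: ω = 3655.8621×55/65 = 3093.4218 rpm, dir flips to +; running = +3093.4218

+3093.4218 rpm (same as input, |ω| = 3093.4218 rpm)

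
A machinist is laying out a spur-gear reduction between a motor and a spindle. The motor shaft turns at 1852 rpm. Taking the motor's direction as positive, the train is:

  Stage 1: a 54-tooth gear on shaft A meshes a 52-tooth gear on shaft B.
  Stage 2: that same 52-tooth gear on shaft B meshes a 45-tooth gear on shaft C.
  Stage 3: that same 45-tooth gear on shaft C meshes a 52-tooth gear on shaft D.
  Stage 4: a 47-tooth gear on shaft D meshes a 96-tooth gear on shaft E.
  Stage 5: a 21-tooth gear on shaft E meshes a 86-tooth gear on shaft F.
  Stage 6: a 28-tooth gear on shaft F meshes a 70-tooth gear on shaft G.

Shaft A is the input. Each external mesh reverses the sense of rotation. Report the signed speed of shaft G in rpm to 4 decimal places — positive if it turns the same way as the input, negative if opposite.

+91.9684 rpm (same as input, |ω| = 91.9684 rpm)

Stage 1 [54T→52T]: ω = 1852.0000×54/52 = 1923.2308 rpm, dir flips to −; running = −1923.2308
Stage 2 [52T→45T]: ω = 1923.2308×52/45 = 2222.4000 rpm, dir flips to +; running = +2222.4000
Stage 3 [45T→52T]: ω = 2222.4000×45/52 = 1923.2308 rpm, dir flips to −; running = −1923.2308
Stage 4 [47T→96T]: ω = 1923.2308×47/96 = 941.5817 rpm, dir flips to +; running = +941.5817
Stage 5 [21T→86T]: ω = 941.5817×21/86 = 229.9211 rpm, dir flips to −; running = −229.9211
Stage 6 [28T→70T]: ω = 229.9211×28/70 = 91.9684 rpm, dir flips to +; running = +91.9684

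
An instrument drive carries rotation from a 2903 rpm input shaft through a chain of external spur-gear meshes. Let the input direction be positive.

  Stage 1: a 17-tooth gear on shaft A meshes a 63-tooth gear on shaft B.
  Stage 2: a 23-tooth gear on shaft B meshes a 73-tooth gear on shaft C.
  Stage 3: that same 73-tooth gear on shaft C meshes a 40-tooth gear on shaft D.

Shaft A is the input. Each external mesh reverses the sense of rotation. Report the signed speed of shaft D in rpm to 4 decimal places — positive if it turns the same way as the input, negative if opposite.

Stage 1 [17T→63T]: ω = 2903.0000×17/63 = 783.3492 rpm, dir flips to −; running = −783.3492
Stage 2 [23T→73T]: ω = 783.3492×23/73 = 246.8087 rpm, dir flips to +; running = +246.8087
Stage 3 [73T→40T]: ω = 246.8087×73/40 = 450.4258 rpm, dir flips to −; running = −450.4258

-450.4258 rpm (opposite to input, |ω| = 450.4258 rpm)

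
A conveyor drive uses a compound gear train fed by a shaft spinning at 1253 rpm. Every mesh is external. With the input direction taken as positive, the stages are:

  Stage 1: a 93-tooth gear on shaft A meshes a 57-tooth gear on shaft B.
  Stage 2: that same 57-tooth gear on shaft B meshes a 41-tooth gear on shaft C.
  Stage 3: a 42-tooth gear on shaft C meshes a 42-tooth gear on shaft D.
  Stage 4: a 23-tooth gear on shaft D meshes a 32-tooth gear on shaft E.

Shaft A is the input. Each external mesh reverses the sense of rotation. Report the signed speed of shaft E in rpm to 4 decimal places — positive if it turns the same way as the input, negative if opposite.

Stage 1 [93T→57T]: ω = 1253.0000×93/57 = 2044.3684 rpm, dir flips to −; running = −2044.3684
Stage 2 [57T→41T]: ω = 2044.3684×57/41 = 2842.1707 rpm, dir flips to +; running = +2842.1707
Stage 3 [42T→42T]: ω = 2842.1707×42/42 = 2842.1707 rpm, dir flips to −; running = −2842.1707
Stage 4 [23T→32T]: ω = 2842.1707×23/32 = 2042.8102 rpm, dir flips to +; running = +2042.8102

+2042.8102 rpm (same as input, |ω| = 2042.8102 rpm)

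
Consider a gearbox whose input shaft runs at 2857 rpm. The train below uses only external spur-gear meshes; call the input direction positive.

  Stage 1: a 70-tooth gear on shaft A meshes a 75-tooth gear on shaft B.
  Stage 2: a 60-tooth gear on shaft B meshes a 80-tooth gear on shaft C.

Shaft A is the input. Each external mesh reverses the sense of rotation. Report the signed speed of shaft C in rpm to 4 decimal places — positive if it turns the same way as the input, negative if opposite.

Stage 1 [70T→75T]: ω = 2857.0000×70/75 = 2666.5333 rpm, dir flips to −; running = −2666.5333
Stage 2 [60T→80T]: ω = 2666.5333×60/80 = 1999.9000 rpm, dir flips to +; running = +1999.9000

+1999.9000 rpm (same as input, |ω| = 1999.9000 rpm)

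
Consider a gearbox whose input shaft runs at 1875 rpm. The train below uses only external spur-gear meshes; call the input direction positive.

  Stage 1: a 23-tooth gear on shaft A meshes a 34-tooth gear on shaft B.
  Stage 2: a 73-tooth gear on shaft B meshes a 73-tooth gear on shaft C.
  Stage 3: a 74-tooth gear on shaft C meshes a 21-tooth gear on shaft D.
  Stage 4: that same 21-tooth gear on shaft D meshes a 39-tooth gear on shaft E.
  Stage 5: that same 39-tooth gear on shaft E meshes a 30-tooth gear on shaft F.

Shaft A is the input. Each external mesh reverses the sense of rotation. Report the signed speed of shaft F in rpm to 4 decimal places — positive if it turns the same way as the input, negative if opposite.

-3128.6765 rpm (opposite to input, |ω| = 3128.6765 rpm)

Stage 1 [23T→34T]: ω = 1875.0000×23/34 = 1268.3824 rpm, dir flips to −; running = −1268.3824
Stage 2 [73T→73T]: ω = 1268.3824×73/73 = 1268.3824 rpm, dir flips to +; running = +1268.3824
Stage 3 [74T→21T]: ω = 1268.3824×74/21 = 4469.5378 rpm, dir flips to −; running = −4469.5378
Stage 4 [21T→39T]: ω = 4469.5378×21/39 = 2406.6742 rpm, dir flips to +; running = +2406.6742
Stage 5 [39T→30T]: ω = 2406.6742×39/30 = 3128.6765 rpm, dir flips to −; running = −3128.6765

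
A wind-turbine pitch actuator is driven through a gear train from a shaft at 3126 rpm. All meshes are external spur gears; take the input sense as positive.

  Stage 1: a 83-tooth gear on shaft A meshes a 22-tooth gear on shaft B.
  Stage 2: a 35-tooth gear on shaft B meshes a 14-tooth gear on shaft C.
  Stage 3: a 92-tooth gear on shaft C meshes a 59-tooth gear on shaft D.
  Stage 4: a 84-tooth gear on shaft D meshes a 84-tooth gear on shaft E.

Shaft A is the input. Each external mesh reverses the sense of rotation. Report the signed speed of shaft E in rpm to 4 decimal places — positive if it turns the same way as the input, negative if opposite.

Stage 1 [83T→22T]: ω = 3126.0000×83/22 = 11793.5455 rpm, dir flips to −; running = −11793.5455
Stage 2 [35T→14T]: ω = 11793.5455×35/14 = 29483.8636 rpm, dir flips to +; running = +29483.8636
Stage 3 [92T→59T]: ω = 29483.8636×92/59 = 45974.8382 rpm, dir flips to −; running = −45974.8382
Stage 4 [84T→84T]: ω = 45974.8382×84/84 = 45974.8382 rpm, dir flips to +; running = +45974.8382

+45974.8382 rpm (same as input, |ω| = 45974.8382 rpm)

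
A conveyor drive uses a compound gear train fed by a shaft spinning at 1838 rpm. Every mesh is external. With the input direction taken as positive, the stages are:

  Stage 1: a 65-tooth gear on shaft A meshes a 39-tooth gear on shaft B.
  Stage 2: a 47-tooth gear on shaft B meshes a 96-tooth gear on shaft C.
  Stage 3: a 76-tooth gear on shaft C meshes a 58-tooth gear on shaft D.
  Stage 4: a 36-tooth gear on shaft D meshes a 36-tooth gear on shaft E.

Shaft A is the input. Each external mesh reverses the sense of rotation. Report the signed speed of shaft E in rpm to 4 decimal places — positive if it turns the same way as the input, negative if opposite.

+1965.1988 rpm (same as input, |ω| = 1965.1988 rpm)

Stage 1 [65T→39T]: ω = 1838.0000×65/39 = 3063.3333 rpm, dir flips to −; running = −3063.3333
Stage 2 [47T→96T]: ω = 3063.3333×47/96 = 1499.7569 rpm, dir flips to +; running = +1499.7569
Stage 3 [76T→58T]: ω = 1499.7569×76/58 = 1965.1988 rpm, dir flips to −; running = −1965.1988
Stage 4 [36T→36T]: ω = 1965.1988×36/36 = 1965.1988 rpm, dir flips to +; running = +1965.1988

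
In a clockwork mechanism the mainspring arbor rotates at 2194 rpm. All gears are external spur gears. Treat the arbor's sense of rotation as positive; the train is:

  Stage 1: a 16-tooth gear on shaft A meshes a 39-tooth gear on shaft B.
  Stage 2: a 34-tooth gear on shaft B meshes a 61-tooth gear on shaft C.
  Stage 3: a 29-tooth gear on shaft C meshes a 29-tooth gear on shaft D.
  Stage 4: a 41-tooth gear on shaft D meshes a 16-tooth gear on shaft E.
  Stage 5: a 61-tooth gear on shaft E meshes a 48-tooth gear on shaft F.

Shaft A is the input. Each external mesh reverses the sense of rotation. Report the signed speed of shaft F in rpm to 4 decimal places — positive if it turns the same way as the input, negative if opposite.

Stage 1 [16T→39T]: ω = 2194.0000×16/39 = 900.1026 rpm, dir flips to −; running = −900.1026
Stage 2 [34T→61T]: ω = 900.1026×34/61 = 501.6965 rpm, dir flips to +; running = +501.6965
Stage 3 [29T→29T]: ω = 501.6965×29/29 = 501.6965 rpm, dir flips to −; running = −501.6965
Stage 4 [41T→16T]: ω = 501.6965×41/16 = 1285.5973 rpm, dir flips to +; running = +1285.5973
Stage 5 [61T→48T]: ω = 1285.5973×61/48 = 1633.7799 rpm, dir flips to −; running = −1633.7799

-1633.7799 rpm (opposite to input, |ω| = 1633.7799 rpm)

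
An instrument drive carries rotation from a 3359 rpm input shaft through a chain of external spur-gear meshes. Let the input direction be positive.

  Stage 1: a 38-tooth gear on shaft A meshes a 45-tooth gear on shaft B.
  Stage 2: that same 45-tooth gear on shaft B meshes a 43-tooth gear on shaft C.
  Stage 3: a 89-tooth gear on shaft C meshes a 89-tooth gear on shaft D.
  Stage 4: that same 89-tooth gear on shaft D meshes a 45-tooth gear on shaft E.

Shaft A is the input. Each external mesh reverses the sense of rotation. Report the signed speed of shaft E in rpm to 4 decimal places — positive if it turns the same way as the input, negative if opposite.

+5870.8724 rpm (same as input, |ω| = 5870.8724 rpm)

Stage 1 [38T→45T]: ω = 3359.0000×38/45 = 2836.4889 rpm, dir flips to −; running = −2836.4889
Stage 2 [45T→43T]: ω = 2836.4889×45/43 = 2968.4186 rpm, dir flips to +; running = +2968.4186
Stage 3 [89T→89T]: ω = 2968.4186×89/89 = 2968.4186 rpm, dir flips to −; running = −2968.4186
Stage 4 [89T→45T]: ω = 2968.4186×89/45 = 5870.8724 rpm, dir flips to +; running = +5870.8724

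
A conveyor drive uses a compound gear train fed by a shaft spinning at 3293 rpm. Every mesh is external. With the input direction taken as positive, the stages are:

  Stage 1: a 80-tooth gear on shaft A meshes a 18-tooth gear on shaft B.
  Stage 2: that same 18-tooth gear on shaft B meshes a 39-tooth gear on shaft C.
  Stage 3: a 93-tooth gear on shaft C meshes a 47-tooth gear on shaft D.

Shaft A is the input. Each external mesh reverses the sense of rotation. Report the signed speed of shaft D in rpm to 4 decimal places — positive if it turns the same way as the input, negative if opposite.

-13366.0229 rpm (opposite to input, |ω| = 13366.0229 rpm)

Stage 1 [80T→18T]: ω = 3293.0000×80/18 = 14635.5556 rpm, dir flips to −; running = −14635.5556
Stage 2 [18T→39T]: ω = 14635.5556×18/39 = 6754.8718 rpm, dir flips to +; running = +6754.8718
Stage 3 [93T→47T]: ω = 6754.8718×93/47 = 13366.0229 rpm, dir flips to −; running = −13366.0229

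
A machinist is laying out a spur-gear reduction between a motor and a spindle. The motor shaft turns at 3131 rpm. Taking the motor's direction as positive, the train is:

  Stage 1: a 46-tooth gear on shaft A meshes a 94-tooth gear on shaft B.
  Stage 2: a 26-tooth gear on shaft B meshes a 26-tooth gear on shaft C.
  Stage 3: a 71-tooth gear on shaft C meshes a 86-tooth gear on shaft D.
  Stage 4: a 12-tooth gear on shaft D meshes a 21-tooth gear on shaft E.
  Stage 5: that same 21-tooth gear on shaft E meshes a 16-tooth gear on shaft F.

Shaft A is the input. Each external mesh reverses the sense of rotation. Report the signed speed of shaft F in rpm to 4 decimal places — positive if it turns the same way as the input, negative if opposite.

-948.7116 rpm (opposite to input, |ω| = 948.7116 rpm)

Stage 1 [46T→94T]: ω = 3131.0000×46/94 = 1532.1915 rpm, dir flips to −; running = −1532.1915
Stage 2 [26T→26T]: ω = 1532.1915×26/26 = 1532.1915 rpm, dir flips to +; running = +1532.1915
Stage 3 [71T→86T]: ω = 1532.1915×71/86 = 1264.9488 rpm, dir flips to −; running = −1264.9488
Stage 4 [12T→21T]: ω = 1264.9488×12/21 = 722.8279 rpm, dir flips to +; running = +722.8279
Stage 5 [21T→16T]: ω = 722.8279×21/16 = 948.7116 rpm, dir flips to −; running = −948.7116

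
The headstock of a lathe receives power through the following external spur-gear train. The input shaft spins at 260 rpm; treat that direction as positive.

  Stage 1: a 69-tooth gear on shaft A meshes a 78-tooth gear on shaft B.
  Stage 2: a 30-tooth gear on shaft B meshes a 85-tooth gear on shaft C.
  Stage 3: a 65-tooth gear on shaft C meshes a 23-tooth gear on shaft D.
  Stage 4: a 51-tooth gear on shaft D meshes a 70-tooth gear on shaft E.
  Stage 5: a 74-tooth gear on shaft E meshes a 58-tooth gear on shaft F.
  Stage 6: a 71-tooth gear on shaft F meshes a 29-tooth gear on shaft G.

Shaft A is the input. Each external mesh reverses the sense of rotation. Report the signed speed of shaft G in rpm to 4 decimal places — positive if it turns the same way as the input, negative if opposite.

+522.0978 rpm (same as input, |ω| = 522.0978 rpm)

Stage 1 [69T→78T]: ω = 260.0000×69/78 = 230.0000 rpm, dir flips to −; running = −230.0000
Stage 2 [30T→85T]: ω = 230.0000×30/85 = 81.1765 rpm, dir flips to +; running = +81.1765
Stage 3 [65T→23T]: ω = 81.1765×65/23 = 229.4118 rpm, dir flips to −; running = −229.4118
Stage 4 [51T→70T]: ω = 229.4118×51/70 = 167.1429 rpm, dir flips to +; running = +167.1429
Stage 5 [74T→58T]: ω = 167.1429×74/58 = 213.2512 rpm, dir flips to −; running = −213.2512
Stage 6 [71T→29T]: ω = 213.2512×71/29 = 522.0978 rpm, dir flips to +; running = +522.0978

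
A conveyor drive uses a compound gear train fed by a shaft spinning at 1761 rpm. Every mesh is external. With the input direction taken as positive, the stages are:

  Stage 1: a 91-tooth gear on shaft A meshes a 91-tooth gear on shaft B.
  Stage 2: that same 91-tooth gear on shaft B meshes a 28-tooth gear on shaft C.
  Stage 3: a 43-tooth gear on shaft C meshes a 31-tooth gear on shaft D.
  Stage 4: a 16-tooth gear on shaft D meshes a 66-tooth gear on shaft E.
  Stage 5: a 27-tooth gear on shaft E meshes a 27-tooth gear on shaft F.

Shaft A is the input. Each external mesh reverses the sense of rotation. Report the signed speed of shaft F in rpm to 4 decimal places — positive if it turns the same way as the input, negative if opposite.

-1924.5337 rpm (opposite to input, |ω| = 1924.5337 rpm)

Stage 1 [91T→91T]: ω = 1761.0000×91/91 = 1761.0000 rpm, dir flips to −; running = −1761.0000
Stage 2 [91T→28T]: ω = 1761.0000×91/28 = 5723.2500 rpm, dir flips to +; running = +5723.2500
Stage 3 [43T→31T]: ω = 5723.2500×43/31 = 7938.7016 rpm, dir flips to −; running = −7938.7016
Stage 4 [16T→66T]: ω = 7938.7016×16/66 = 1924.5337 rpm, dir flips to +; running = +1924.5337
Stage 5 [27T→27T]: ω = 1924.5337×27/27 = 1924.5337 rpm, dir flips to −; running = −1924.5337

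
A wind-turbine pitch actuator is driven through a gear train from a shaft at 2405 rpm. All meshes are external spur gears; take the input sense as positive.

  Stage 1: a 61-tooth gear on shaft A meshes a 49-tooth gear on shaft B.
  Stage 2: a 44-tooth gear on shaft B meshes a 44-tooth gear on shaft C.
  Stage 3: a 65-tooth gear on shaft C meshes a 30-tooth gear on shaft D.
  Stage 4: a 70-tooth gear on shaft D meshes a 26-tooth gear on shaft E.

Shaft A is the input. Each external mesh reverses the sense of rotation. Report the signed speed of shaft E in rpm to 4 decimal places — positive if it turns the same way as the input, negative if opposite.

Stage 1 [61T→49T]: ω = 2405.0000×61/49 = 2993.9796 rpm, dir flips to −; running = −2993.9796
Stage 2 [44T→44T]: ω = 2993.9796×44/44 = 2993.9796 rpm, dir flips to +; running = +2993.9796
Stage 3 [65T→30T]: ω = 2993.9796×65/30 = 6486.9558 rpm, dir flips to −; running = −6486.9558
Stage 4 [70T→26T]: ω = 6486.9558×70/26 = 17464.8810 rpm, dir flips to +; running = +17464.8810

+17464.8810 rpm (same as input, |ω| = 17464.8810 rpm)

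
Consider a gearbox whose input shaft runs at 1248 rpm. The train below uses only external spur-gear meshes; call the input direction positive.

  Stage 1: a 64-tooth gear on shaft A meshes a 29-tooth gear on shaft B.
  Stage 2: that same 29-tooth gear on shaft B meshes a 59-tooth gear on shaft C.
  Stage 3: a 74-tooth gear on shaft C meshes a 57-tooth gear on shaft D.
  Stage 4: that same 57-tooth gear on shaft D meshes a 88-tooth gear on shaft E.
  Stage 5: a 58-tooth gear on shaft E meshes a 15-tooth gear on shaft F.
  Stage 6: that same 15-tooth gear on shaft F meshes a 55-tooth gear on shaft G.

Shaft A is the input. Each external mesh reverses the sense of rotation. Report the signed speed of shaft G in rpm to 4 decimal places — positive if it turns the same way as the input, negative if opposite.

+1200.4854 rpm (same as input, |ω| = 1200.4854 rpm)

Stage 1 [64T→29T]: ω = 1248.0000×64/29 = 2754.2069 rpm, dir flips to −; running = −2754.2069
Stage 2 [29T→59T]: ω = 2754.2069×29/59 = 1353.7627 rpm, dir flips to +; running = +1353.7627
Stage 3 [74T→57T]: ω = 1353.7627×74/57 = 1757.5165 rpm, dir flips to −; running = −1757.5165
Stage 4 [57T→88T]: ω = 1757.5165×57/88 = 1138.3914 rpm, dir flips to +; running = +1138.3914
Stage 5 [58T→15T]: ω = 1138.3914×58/15 = 4401.7800 rpm, dir flips to −; running = −4401.7800
Stage 6 [15T→55T]: ω = 4401.7800×15/55 = 1200.4854 rpm, dir flips to +; running = +1200.4854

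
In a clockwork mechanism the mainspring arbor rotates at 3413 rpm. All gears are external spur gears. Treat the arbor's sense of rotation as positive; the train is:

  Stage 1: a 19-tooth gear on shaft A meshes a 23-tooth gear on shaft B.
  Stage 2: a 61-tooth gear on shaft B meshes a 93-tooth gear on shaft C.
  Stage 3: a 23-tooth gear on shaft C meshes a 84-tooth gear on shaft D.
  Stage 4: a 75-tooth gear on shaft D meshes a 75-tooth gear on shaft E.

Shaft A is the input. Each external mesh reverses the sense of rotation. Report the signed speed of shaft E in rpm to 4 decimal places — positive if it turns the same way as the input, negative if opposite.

+506.3578 rpm (same as input, |ω| = 506.3578 rpm)

Stage 1 [19T→23T]: ω = 3413.0000×19/23 = 2819.4348 rpm, dir flips to −; running = −2819.4348
Stage 2 [61T→93T]: ω = 2819.4348×61/93 = 1849.3067 rpm, dir flips to +; running = +1849.3067
Stage 3 [23T→84T]: ω = 1849.3067×23/84 = 506.3578 rpm, dir flips to −; running = −506.3578
Stage 4 [75T→75T]: ω = 506.3578×75/75 = 506.3578 rpm, dir flips to +; running = +506.3578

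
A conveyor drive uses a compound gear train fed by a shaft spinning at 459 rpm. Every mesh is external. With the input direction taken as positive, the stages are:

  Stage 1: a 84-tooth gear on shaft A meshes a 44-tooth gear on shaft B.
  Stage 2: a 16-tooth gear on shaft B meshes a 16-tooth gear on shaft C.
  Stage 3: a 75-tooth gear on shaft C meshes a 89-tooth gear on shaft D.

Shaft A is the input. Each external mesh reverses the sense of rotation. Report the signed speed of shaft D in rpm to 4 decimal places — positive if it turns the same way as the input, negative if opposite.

-738.4321 rpm (opposite to input, |ω| = 738.4321 rpm)

Stage 1 [84T→44T]: ω = 459.0000×84/44 = 876.2727 rpm, dir flips to −; running = −876.2727
Stage 2 [16T→16T]: ω = 876.2727×16/16 = 876.2727 rpm, dir flips to +; running = +876.2727
Stage 3 [75T→89T]: ω = 876.2727×75/89 = 738.4321 rpm, dir flips to −; running = −738.4321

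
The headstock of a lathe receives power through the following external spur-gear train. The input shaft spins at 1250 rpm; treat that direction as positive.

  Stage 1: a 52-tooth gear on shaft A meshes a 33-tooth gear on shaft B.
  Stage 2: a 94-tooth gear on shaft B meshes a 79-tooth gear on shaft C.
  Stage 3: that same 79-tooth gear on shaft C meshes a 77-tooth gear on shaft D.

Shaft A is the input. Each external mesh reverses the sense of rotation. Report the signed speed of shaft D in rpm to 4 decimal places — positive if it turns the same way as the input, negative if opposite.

-2404.5651 rpm (opposite to input, |ω| = 2404.5651 rpm)

Stage 1 [52T→33T]: ω = 1250.0000×52/33 = 1969.6970 rpm, dir flips to −; running = −1969.6970
Stage 2 [94T→79T]: ω = 1969.6970×94/79 = 2343.6901 rpm, dir flips to +; running = +2343.6901
Stage 3 [79T→77T]: ω = 2343.6901×79/77 = 2404.5651 rpm, dir flips to −; running = −2404.5651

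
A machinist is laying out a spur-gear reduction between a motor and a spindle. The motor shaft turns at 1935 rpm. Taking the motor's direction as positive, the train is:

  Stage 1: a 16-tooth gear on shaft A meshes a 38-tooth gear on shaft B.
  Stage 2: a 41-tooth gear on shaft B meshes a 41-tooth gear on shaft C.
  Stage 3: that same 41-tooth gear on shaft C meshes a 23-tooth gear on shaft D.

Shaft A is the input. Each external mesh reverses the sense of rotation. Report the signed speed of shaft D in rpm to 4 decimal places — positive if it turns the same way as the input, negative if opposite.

-1452.3570 rpm (opposite to input, |ω| = 1452.3570 rpm)

Stage 1 [16T→38T]: ω = 1935.0000×16/38 = 814.7368 rpm, dir flips to −; running = −814.7368
Stage 2 [41T→41T]: ω = 814.7368×41/41 = 814.7368 rpm, dir flips to +; running = +814.7368
Stage 3 [41T→23T]: ω = 814.7368×41/23 = 1452.3570 rpm, dir flips to −; running = −1452.3570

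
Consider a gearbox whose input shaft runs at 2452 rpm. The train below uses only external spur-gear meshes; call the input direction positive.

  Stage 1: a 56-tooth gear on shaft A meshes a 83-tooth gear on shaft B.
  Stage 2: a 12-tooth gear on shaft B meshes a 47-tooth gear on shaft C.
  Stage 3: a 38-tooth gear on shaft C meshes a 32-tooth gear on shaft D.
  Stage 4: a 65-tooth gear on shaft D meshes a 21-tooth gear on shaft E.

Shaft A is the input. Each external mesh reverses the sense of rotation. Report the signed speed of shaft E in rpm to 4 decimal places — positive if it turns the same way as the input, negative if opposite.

+1552.5352 rpm (same as input, |ω| = 1552.5352 rpm)

Stage 1 [56T→83T]: ω = 2452.0000×56/83 = 1654.3614 rpm, dir flips to −; running = −1654.3614
Stage 2 [12T→47T]: ω = 1654.3614×12/47 = 422.3902 rpm, dir flips to +; running = +422.3902
Stage 3 [38T→32T]: ω = 422.3902×38/32 = 501.5883 rpm, dir flips to −; running = −501.5883
Stage 4 [65T→21T]: ω = 501.5883×65/21 = 1552.5352 rpm, dir flips to +; running = +1552.5352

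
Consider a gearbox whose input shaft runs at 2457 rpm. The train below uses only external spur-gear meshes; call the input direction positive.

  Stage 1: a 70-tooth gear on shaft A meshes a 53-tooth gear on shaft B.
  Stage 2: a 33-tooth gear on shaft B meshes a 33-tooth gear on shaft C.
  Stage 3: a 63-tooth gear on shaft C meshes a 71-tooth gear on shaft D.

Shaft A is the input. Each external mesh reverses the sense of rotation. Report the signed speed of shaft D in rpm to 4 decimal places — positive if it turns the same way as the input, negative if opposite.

-2879.4499 rpm (opposite to input, |ω| = 2879.4499 rpm)

Stage 1 [70T→53T]: ω = 2457.0000×70/53 = 3245.0943 rpm, dir flips to −; running = −3245.0943
Stage 2 [33T→33T]: ω = 3245.0943×33/33 = 3245.0943 rpm, dir flips to +; running = +3245.0943
Stage 3 [63T→71T]: ω = 3245.0943×63/71 = 2879.4499 rpm, dir flips to −; running = −2879.4499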